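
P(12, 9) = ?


P(12,9) = 12!/3!
= 479001600/6
= 79833600

P(12,9) = 79833600


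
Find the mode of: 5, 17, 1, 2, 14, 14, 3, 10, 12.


Frequencies: 1:1, 2:1, 3:1, 5:1, 10:1, 12:1, 14:2, 17:1
Max frequency = 2
Mode = 14

Mode = 14


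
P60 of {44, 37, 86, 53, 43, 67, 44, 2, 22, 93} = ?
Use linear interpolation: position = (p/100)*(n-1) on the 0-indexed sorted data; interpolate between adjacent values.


Sorted: 2, 22, 37, 43, 44, 44, 53, 67, 86, 93
n = 10
Index = 60/100 * 9 = 5.4000
Lower = data[5] = 44, Upper = data[6] = 53
P60 = 44 + 0.4000*(9) = 47.6000

P60 = 47.6000


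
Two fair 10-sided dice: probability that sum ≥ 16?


Total outcomes = 10×10 = 100
Favorable (sum ≥ 16): 15
P = 15/100 = 0.1500

P = 0.1500


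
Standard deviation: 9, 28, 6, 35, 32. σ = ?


Mean = 22.0000
Variance = 146.0000
SD = sqrt(146.0000) = 12.0830

SD = 12.0830


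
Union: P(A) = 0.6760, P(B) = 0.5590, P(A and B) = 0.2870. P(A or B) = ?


P(A∪B) = 0.6760 + 0.5590 - 0.2870
= 1.2350 - 0.2870
= 0.9480

P(A∪B) = 0.9480


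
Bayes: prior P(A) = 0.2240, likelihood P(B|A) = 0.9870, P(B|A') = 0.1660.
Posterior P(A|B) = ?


P(B) = P(B|A)*P(A) + P(B|A')*P(A')
= 0.9870*0.2240 + 0.1660*0.7760
= 0.221088 + 0.128816 = 0.349904
P(A|B) = 0.221088/0.349904 = 0.6319

P(A|B) = 0.6319


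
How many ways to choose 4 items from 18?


C(18,4) = 18!/(4! × 14!)
= 6402373705728000/(24 × 87178291200)
= 3060

C(18,4) = 3060


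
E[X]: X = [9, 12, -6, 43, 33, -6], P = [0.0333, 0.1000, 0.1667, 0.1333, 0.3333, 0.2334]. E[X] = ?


E[X] = 9*0.0333 + 12*0.1000 - 6*0.1667 + 43*0.1333 + 33*0.3333 - 6*0.2334
= 0.2997 + 1.2000 - 1.0002 + 5.7319 + 10.9989 - 1.4004
= 15.8299

E[X] = 15.8299


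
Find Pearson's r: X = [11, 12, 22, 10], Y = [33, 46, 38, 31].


Mean X = 13.7500, Mean Y = 37.0000
SD X = 4.815340, SD Y = 5.787918
Cov = 6.500000
r = 6.500000/(4.815340*5.787918) = 0.2332

r = 0.2332


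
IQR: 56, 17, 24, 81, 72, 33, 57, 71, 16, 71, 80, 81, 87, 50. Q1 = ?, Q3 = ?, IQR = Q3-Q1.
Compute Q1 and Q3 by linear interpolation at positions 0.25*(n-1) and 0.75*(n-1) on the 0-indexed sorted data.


Sorted: 16, 17, 24, 33, 50, 56, 57, 71, 71, 72, 80, 81, 81, 87
Q1 (25th %ile) = 37.2500
Q3 (75th %ile) = 78.0000
IQR = 78.0000 - 37.2500 = 40.7500

IQR = 40.7500


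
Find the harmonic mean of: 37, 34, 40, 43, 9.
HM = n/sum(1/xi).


Sum of reciprocals = 1/37 + 1/34 + 1/40 + 1/43 + 1/9 = 0.215806
HM = 5/0.215806 = 23.1690

HM = 23.1690


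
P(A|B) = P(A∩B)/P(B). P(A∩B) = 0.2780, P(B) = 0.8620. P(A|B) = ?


P(A|B) = 0.2780/0.8620 = 0.3225

P(A|B) = 0.3225


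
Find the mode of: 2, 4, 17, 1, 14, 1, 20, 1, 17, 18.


Frequencies: 1:3, 2:1, 4:1, 14:1, 17:2, 18:1, 20:1
Max frequency = 3
Mode = 1

Mode = 1


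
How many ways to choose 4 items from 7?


C(7,4) = 7!/(4! × 3!)
= 5040/(24 × 6)
= 35

C(7,4) = 35


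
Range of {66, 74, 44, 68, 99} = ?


Max = 99, Min = 44
Range = 99 - 44 = 55

Range = 55


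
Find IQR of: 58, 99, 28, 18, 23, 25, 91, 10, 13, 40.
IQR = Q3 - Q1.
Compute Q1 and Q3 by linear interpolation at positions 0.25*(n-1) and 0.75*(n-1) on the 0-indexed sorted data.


Sorted: 10, 13, 18, 23, 25, 28, 40, 58, 91, 99
Q1 (25th %ile) = 19.2500
Q3 (75th %ile) = 53.5000
IQR = 53.5000 - 19.2500 = 34.2500

IQR = 34.2500


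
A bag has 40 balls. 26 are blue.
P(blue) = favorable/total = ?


P = 26/40 = 0.6500

P = 0.6500


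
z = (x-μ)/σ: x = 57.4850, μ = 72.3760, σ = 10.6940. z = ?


z = (57.4850 - 72.3760)/10.6940
= -14.8910/10.6940
= -1.3925

z = -1.3925


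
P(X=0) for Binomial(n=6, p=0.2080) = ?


C(6,0) = 1
p^0 = 1.000000
(1-p)^6 = 0.246803
P = 1 * 1.000000 * 0.246803 = 0.2468

P(X=0) = 0.2468


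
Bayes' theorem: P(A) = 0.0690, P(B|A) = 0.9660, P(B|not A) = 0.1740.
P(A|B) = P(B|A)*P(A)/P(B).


P(B) = P(B|A)*P(A) + P(B|A')*P(A')
= 0.9660*0.0690 + 0.1740*0.9310
= 0.066654 + 0.161994 = 0.228648
P(A|B) = 0.066654/0.228648 = 0.2915

P(A|B) = 0.2915


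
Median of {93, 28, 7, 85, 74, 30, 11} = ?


Sorted: 7, 11, 28, 30, 74, 85, 93
n = 7 (odd)
Middle value = 30

Median = 30


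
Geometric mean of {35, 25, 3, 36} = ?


Product = 35 × 25 × 3 × 36 = 94500
GM = 94500^(1/4) = 17.5331

GM = 17.5331


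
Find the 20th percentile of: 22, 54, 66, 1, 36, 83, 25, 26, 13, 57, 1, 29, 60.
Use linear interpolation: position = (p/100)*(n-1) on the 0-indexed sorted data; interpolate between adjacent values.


Sorted: 1, 1, 13, 22, 25, 26, 29, 36, 54, 57, 60, 66, 83
n = 13
Index = 20/100 * 12 = 2.4000
Lower = data[2] = 13, Upper = data[3] = 22
P20 = 13 + 0.4000*(9) = 16.6000

P20 = 16.6000


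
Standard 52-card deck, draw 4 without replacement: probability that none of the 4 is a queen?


P(no queens) = (48/52) × (47/51) × (46/50) × (45/49)
= 0.7187

P = 0.7187


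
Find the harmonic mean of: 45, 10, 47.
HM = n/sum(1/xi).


Sum of reciprocals = 1/45 + 1/10 + 1/47 = 0.143499
HM = 3/0.143499 = 20.9061

HM = 20.9061


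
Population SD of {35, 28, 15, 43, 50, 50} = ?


Mean = 36.8333
Variance = 157.1389
SD = sqrt(157.1389) = 12.5355

SD = 12.5355


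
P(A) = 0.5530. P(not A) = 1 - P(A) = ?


P(not A) = 1 - 0.5530 = 0.4470

P(not A) = 0.4470


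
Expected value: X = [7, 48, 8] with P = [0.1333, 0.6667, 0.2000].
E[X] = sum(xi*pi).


E[X] = 7*0.1333 + 48*0.6667 + 8*0.2000
= 0.9331 + 32.0016 + 1.6000
= 34.5347

E[X] = 34.5347


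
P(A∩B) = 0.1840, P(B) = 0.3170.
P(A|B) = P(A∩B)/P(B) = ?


P(A|B) = 0.1840/0.3170 = 0.5804

P(A|B) = 0.5804


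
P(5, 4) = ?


P(5,4) = 5!/1!
= 120/1
= 120

P(5,4) = 120


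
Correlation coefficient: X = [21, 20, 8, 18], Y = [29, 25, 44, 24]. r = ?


Mean X = 16.7500, Mean Y = 30.5000
SD X = 5.165995, SD Y = 8.015610
Cov = -37.625000
r = -37.625000/(5.165995*8.015610) = -0.9086

r = -0.9086


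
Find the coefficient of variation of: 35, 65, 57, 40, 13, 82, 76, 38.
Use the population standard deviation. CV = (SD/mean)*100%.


Mean = 50.7500
SD = 21.8160
CV = (21.8160/50.7500)*100 = 42.9872%

CV = 42.9872%


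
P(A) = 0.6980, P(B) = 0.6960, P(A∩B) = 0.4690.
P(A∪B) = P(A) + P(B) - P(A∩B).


P(A∪B) = 0.6980 + 0.6960 - 0.4690
= 1.3940 - 0.4690
= 0.9250

P(A∪B) = 0.9250


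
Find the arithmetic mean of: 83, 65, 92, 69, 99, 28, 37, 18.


Sum = 83 + 65 + 92 + 69 + 99 + 28 + 37 + 18 = 491
n = 8
Mean = 491/8 = 61.3750

Mean = 61.3750


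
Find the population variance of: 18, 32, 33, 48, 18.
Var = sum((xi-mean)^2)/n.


Mean = 29.8000
Squared deviations: 139.2400, 4.8400, 10.2400, 331.2400, 139.2400
Sum = 624.8000
Variance = 624.8000/5 = 124.9600

Variance = 124.9600


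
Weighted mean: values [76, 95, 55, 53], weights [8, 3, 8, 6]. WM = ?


Numerator = 76*8 + 95*3 + 55*8 + 53*6 = 1651
Denominator = 8 + 3 + 8 + 6 = 25
WM = 1651/25 = 66.0400

WM = 66.0400


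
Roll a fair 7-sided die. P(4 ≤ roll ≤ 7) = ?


Favorable outcomes (4 ≤ roll ≤ 7): 4
Total outcomes = 7
P = 4/7 = 0.5714

P = 0.5714


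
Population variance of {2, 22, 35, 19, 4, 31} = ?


Mean = 18.8333
Squared deviations: 283.3611, 10.0278, 261.3611, 0.0278, 220.0278, 148.0278
Sum = 922.8333
Variance = 922.8333/6 = 153.8056

Variance = 153.8056


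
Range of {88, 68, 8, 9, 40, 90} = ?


Max = 90, Min = 8
Range = 90 - 8 = 82

Range = 82


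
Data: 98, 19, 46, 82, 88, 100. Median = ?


Sorted: 19, 46, 82, 88, 98, 100
n = 6 (even)
Middle values: 82 and 88
Median = (82+88)/2 = 85.0000

Median = 85.0000


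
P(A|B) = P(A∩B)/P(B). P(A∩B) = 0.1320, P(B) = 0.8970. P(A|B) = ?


P(A|B) = 0.1320/0.8970 = 0.1472

P(A|B) = 0.1472


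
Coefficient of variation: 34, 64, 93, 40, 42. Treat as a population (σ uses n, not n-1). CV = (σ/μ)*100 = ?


Mean = 54.6000
SD = 21.7219
CV = (21.7219/54.6000)*100 = 39.7837%

CV = 39.7837%


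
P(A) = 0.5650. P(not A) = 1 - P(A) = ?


P(not A) = 1 - 0.5650 = 0.4350

P(not A) = 0.4350


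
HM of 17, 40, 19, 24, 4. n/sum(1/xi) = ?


Sum of reciprocals = 1/17 + 1/40 + 1/19 + 1/24 + 1/4 = 0.428122
HM = 5/0.428122 = 11.6789

HM = 11.6789


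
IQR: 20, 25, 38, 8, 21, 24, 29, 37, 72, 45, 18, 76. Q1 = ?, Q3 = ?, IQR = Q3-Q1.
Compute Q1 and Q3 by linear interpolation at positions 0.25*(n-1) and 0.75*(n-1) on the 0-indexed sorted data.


Sorted: 8, 18, 20, 21, 24, 25, 29, 37, 38, 45, 72, 76
Q1 (25th %ile) = 20.7500
Q3 (75th %ile) = 39.7500
IQR = 39.7500 - 20.7500 = 19.0000

IQR = 19.0000


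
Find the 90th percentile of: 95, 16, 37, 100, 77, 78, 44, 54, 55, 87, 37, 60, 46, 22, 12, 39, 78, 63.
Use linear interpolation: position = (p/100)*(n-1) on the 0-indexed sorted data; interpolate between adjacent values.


Sorted: 12, 16, 22, 37, 37, 39, 44, 46, 54, 55, 60, 63, 77, 78, 78, 87, 95, 100
n = 18
Index = 90/100 * 17 = 15.3000
Lower = data[15] = 87, Upper = data[16] = 95
P90 = 87 + 0.3000*(8) = 89.4000

P90 = 89.4000


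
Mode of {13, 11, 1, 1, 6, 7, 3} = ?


Frequencies: 1:2, 3:1, 6:1, 7:1, 11:1, 13:1
Max frequency = 2
Mode = 1

Mode = 1


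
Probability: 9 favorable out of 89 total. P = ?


P = 9/89 = 0.1011

P = 0.1011


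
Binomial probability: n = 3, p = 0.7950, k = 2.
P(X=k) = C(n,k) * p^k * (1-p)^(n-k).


C(3,2) = 3
p^2 = 0.632025
(1-p)^1 = 0.205000
P = 3 * 0.632025 * 0.205000 = 0.3887

P(X=2) = 0.3887


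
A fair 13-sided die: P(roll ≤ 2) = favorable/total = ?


Favorable outcomes (roll ≤ 2): 2
Total outcomes = 13
P = 2/13 = 0.1538

P = 0.1538


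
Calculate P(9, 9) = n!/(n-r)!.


P(9,9) = 9!/0!
= 362880/1
= 362880

P(9,9) = 362880


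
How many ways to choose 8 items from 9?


C(9,8) = 9!/(8! × 1!)
= 362880/(40320 × 1)
= 9

C(9,8) = 9


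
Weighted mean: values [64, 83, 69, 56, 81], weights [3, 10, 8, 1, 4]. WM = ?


Numerator = 64*3 + 83*10 + 69*8 + 56*1 + 81*4 = 1954
Denominator = 3 + 10 + 8 + 1 + 4 = 26
WM = 1954/26 = 75.1538

WM = 75.1538


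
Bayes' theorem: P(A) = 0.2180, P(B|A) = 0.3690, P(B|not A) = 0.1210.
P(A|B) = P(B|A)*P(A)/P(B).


P(B) = P(B|A)*P(A) + P(B|A')*P(A')
= 0.3690*0.2180 + 0.1210*0.7820
= 0.080442 + 0.094622 = 0.175064
P(A|B) = 0.080442/0.175064 = 0.4595

P(A|B) = 0.4595


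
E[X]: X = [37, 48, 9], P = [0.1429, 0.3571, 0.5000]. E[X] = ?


E[X] = 37*0.1429 + 48*0.3571 + 9*0.5000
= 5.2873 + 17.1408 + 4.5000
= 26.9281

E[X] = 26.9281


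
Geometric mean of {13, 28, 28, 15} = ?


Product = 13 × 28 × 28 × 15 = 152880
GM = 152880^(1/4) = 19.7737

GM = 19.7737


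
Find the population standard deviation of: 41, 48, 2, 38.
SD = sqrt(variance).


Mean = 32.2500
Variance = 318.1875
SD = sqrt(318.1875) = 17.8378

SD = 17.8378


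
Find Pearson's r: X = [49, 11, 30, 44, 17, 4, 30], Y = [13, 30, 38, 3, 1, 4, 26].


Mean X = 26.4286, Mean Y = 16.4286
SD X = 15.462925, SD Y = 13.761822
Cov = 1.816327
r = 1.816327/(15.462925*13.761822) = 0.0085

r = 0.0085


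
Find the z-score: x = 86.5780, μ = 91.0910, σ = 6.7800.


z = (86.5780 - 91.0910)/6.7800
= -4.5130/6.7800
= -0.6656

z = -0.6656


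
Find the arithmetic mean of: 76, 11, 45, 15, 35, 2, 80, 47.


Sum = 76 + 11 + 45 + 15 + 35 + 2 + 80 + 47 = 311
n = 8
Mean = 311/8 = 38.8750

Mean = 38.8750


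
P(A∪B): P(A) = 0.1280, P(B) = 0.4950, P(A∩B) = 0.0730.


P(A∪B) = 0.1280 + 0.4950 - 0.0730
= 0.6230 - 0.0730
= 0.5500

P(A∪B) = 0.5500


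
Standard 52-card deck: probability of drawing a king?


4 kings in 52 cards
P = 4/52 = 0.0769

P = 0.0769


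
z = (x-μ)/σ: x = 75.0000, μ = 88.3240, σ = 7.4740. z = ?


z = (75.0000 - 88.3240)/7.4740
= -13.3240/7.4740
= -1.7827

z = -1.7827


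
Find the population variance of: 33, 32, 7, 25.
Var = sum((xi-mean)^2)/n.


Mean = 24.2500
Squared deviations: 76.5625, 60.0625, 297.5625, 0.5625
Sum = 434.7500
Variance = 434.7500/4 = 108.6875

Variance = 108.6875


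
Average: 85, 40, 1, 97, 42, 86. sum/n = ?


Sum = 85 + 40 + 1 + 97 + 42 + 86 = 351
n = 6
Mean = 351/6 = 58.5000

Mean = 58.5000


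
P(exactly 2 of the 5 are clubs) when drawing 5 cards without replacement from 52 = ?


Hypergeometric: P(X=2) = C(13,2)·C(39,3) / C(52,5)
= 78 × 9139 / 2598960
= 712842/2598960 = 0.2743

P = 0.2743


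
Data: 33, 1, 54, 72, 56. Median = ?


Sorted: 1, 33, 54, 56, 72
n = 5 (odd)
Middle value = 54

Median = 54


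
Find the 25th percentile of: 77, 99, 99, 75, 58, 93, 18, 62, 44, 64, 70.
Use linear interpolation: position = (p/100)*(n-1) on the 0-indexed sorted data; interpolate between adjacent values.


Sorted: 18, 44, 58, 62, 64, 70, 75, 77, 93, 99, 99
n = 11
Index = 25/100 * 10 = 2.5000
Lower = data[2] = 58, Upper = data[3] = 62
P25 = 58 + 0.5000*(4) = 60.0000

P25 = 60.0000


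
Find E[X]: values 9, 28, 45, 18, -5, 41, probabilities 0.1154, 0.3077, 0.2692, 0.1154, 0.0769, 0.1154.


E[X] = 9*0.1154 + 28*0.3077 + 45*0.2692 + 18*0.1154 - 5*0.0769 + 41*0.1154
= 1.0386 + 8.6156 + 12.1140 + 2.0772 - 0.3845 + 4.7314
= 28.1923

E[X] = 28.1923


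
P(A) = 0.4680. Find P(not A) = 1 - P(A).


P(not A) = 1 - 0.4680 = 0.5320

P(not A) = 0.5320


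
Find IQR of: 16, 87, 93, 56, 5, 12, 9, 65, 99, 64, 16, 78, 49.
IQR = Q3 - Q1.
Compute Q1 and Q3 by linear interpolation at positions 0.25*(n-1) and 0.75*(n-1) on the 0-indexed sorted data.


Sorted: 5, 9, 12, 16, 16, 49, 56, 64, 65, 78, 87, 93, 99
Q1 (25th %ile) = 16.0000
Q3 (75th %ile) = 78.0000
IQR = 78.0000 - 16.0000 = 62.0000

IQR = 62.0000


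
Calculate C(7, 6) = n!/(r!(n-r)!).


C(7,6) = 7!/(6! × 1!)
= 5040/(720 × 1)
= 7

C(7,6) = 7


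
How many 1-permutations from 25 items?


P(25,1) = 25!/24!
= 15511210043330985984000000/620448401733239439360000
= 25

P(25,1) = 25


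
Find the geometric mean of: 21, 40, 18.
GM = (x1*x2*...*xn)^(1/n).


Product = 21 × 40 × 18 = 15120
GM = 15120^(1/3) = 24.7277

GM = 24.7277


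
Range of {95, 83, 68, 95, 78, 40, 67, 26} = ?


Max = 95, Min = 26
Range = 95 - 26 = 69

Range = 69


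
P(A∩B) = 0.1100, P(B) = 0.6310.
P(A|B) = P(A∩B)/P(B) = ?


P(A|B) = 0.1100/0.6310 = 0.1743

P(A|B) = 0.1743


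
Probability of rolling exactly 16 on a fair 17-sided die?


Favorable outcomes (roll = 16): 1
Total outcomes = 17
P = 1/17 = 0.0588

P = 0.0588


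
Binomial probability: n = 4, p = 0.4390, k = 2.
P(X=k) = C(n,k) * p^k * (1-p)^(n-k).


C(4,2) = 6
p^2 = 0.192721
(1-p)^2 = 0.314721
P = 6 * 0.192721 * 0.314721 = 0.3639

P(X=2) = 0.3639


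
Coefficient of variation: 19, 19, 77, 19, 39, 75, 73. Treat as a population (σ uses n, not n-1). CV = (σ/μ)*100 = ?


Mean = 45.8571
SD = 26.0956
CV = (26.0956/45.8571)*100 = 56.9063%

CV = 56.9063%


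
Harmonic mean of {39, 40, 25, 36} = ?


Sum of reciprocals = 1/39 + 1/40 + 1/25 + 1/36 = 0.118419
HM = 4/0.118419 = 33.7784

HM = 33.7784


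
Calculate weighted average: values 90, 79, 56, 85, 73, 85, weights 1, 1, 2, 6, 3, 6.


Numerator = 90*1 + 79*1 + 56*2 + 85*6 + 73*3 + 85*6 = 1520
Denominator = 1 + 1 + 2 + 6 + 3 + 6 = 19
WM = 1520/19 = 80.0000

WM = 80.0000


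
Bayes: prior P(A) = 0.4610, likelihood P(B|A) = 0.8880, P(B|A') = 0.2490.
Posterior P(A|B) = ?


P(B) = P(B|A)*P(A) + P(B|A')*P(A')
= 0.8880*0.4610 + 0.2490*0.5390
= 0.409368 + 0.134211 = 0.543579
P(A|B) = 0.409368/0.543579 = 0.7531

P(A|B) = 0.7531


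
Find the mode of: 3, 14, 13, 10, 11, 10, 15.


Frequencies: 3:1, 10:2, 11:1, 13:1, 14:1, 15:1
Max frequency = 2
Mode = 10

Mode = 10


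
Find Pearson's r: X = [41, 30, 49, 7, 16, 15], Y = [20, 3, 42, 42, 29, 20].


Mean X = 26.3333, Mean Y = 26.0000
SD X = 15.007406, SD Y = 13.674794
Cov = -13.666667
r = -13.666667/(15.007406*13.674794) = -0.0666

r = -0.0666


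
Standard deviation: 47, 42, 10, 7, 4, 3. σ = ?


Mean = 18.8333
Variance = 336.4722
SD = sqrt(336.4722) = 18.3432

SD = 18.3432


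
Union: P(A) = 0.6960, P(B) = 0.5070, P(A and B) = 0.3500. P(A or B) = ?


P(A∪B) = 0.6960 + 0.5070 - 0.3500
= 1.2030 - 0.3500
= 0.8530

P(A∪B) = 0.8530


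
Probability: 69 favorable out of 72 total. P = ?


P = 69/72 = 0.9583

P = 0.9583


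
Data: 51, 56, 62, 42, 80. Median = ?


Sorted: 42, 51, 56, 62, 80
n = 5 (odd)
Middle value = 56

Median = 56


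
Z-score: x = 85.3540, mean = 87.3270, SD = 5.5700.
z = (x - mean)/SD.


z = (85.3540 - 87.3270)/5.5700
= -1.9730/5.5700
= -0.3542

z = -0.3542


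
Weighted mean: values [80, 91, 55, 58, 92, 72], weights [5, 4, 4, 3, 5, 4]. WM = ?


Numerator = 80*5 + 91*4 + 55*4 + 58*3 + 92*5 + 72*4 = 1906
Denominator = 5 + 4 + 4 + 3 + 5 + 4 = 25
WM = 1906/25 = 76.2400

WM = 76.2400


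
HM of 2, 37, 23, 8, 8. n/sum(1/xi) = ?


Sum of reciprocals = 1/2 + 1/37 + 1/23 + 1/8 + 1/8 = 0.820505
HM = 5/0.820505 = 6.0938

HM = 6.0938


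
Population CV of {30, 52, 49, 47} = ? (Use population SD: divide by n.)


Mean = 44.5000
SD = 8.5586
CV = (8.5586/44.5000)*100 = 19.2329%

CV = 19.2329%


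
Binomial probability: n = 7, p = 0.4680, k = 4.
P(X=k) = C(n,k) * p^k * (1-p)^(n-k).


C(7,4) = 35
p^4 = 0.047972
(1-p)^3 = 0.150569
P = 35 * 0.047972 * 0.150569 = 0.2528

P(X=4) = 0.2528


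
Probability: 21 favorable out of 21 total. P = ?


P = 21/21 = 1.0000

P = 1.0000


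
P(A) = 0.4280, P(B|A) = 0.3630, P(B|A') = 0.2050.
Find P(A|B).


P(B) = P(B|A)*P(A) + P(B|A')*P(A')
= 0.3630*0.4280 + 0.2050*0.5720
= 0.155364 + 0.117260 = 0.272624
P(A|B) = 0.155364/0.272624 = 0.5699

P(A|B) = 0.5699


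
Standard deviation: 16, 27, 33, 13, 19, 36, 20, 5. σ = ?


Mean = 21.1250
Variance = 94.3594
SD = sqrt(94.3594) = 9.7139

SD = 9.7139


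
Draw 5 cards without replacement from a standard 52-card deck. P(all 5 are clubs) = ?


P(all clubs) = (13/52) × (12/51) × (11/50) × (10/49) × (9/48)
= 0.0005

P = 0.0005


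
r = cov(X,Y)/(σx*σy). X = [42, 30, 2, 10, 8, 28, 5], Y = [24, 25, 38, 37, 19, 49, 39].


Mean X = 17.8571, Mean Y = 33.0000
SD X = 14.186800, SD Y = 9.812528
Cov = -28.857143
r = -28.857143/(14.186800*9.812528) = -0.2073

r = -0.2073


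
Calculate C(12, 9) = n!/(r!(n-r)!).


C(12,9) = 12!/(9! × 3!)
= 479001600/(362880 × 6)
= 220

C(12,9) = 220


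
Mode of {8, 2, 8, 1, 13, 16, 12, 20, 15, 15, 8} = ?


Frequencies: 1:1, 2:1, 8:3, 12:1, 13:1, 15:2, 16:1, 20:1
Max frequency = 3
Mode = 8

Mode = 8


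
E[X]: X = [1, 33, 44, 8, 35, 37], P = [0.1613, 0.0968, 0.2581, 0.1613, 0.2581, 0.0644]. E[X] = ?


E[X] = 1*0.1613 + 33*0.0968 + 44*0.2581 + 8*0.1613 + 35*0.2581 + 37*0.0644
= 0.1613 + 3.1944 + 11.3564 + 1.2904 + 9.0335 + 2.3828
= 27.4188

E[X] = 27.4188


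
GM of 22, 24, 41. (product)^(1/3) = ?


Product = 22 × 24 × 41 = 21648
GM = 21648^(1/3) = 27.8701

GM = 27.8701


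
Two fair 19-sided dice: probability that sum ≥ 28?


Total outcomes = 19×19 = 361
Favorable (sum ≥ 28): 66
P = 66/361 = 0.1828

P = 0.1828


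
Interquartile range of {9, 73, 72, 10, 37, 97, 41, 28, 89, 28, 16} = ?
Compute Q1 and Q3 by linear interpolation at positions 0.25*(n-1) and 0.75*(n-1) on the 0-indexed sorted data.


Sorted: 9, 10, 16, 28, 28, 37, 41, 72, 73, 89, 97
Q1 (25th %ile) = 22.0000
Q3 (75th %ile) = 72.5000
IQR = 72.5000 - 22.0000 = 50.5000

IQR = 50.5000


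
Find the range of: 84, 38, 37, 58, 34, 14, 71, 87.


Max = 87, Min = 14
Range = 87 - 14 = 73

Range = 73


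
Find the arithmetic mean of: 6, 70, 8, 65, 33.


Sum = 6 + 70 + 8 + 65 + 33 = 182
n = 5
Mean = 182/5 = 36.4000

Mean = 36.4000


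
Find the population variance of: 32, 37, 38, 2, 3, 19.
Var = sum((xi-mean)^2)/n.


Mean = 21.8333
Squared deviations: 103.3611, 230.0278, 261.3611, 393.3611, 354.6944, 8.0278
Sum = 1350.8333
Variance = 1350.8333/6 = 225.1389

Variance = 225.1389


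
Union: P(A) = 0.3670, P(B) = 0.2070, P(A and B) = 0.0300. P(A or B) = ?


P(A∪B) = 0.3670 + 0.2070 - 0.0300
= 0.5740 - 0.0300
= 0.5440

P(A∪B) = 0.5440


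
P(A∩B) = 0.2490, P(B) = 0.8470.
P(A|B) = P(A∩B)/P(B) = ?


P(A|B) = 0.2490/0.8470 = 0.2940

P(A|B) = 0.2940


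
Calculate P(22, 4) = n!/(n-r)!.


P(22,4) = 22!/18!
= 1124000727777607680000/6402373705728000
= 175560

P(22,4) = 175560


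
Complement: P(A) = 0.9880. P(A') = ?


P(not A) = 1 - 0.9880 = 0.0120

P(not A) = 0.0120


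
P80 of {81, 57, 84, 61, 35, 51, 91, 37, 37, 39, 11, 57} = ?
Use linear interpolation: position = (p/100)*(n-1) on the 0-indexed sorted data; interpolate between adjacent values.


Sorted: 11, 35, 37, 37, 39, 51, 57, 57, 61, 81, 84, 91
n = 12
Index = 80/100 * 11 = 8.8000
Lower = data[8] = 61, Upper = data[9] = 81
P80 = 61 + 0.8000*(20) = 77.0000

P80 = 77.0000


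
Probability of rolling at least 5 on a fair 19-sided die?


Favorable outcomes (roll ≥ 5): 15
Total outcomes = 19
P = 15/19 = 0.7895

P = 0.7895


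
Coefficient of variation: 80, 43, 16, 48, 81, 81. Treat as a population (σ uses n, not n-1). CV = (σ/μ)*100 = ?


Mean = 58.1667
SD = 24.5996
CV = (24.5996/58.1667)*100 = 42.2915%

CV = 42.2915%


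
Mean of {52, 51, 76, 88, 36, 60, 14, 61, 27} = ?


Sum = 52 + 51 + 76 + 88 + 36 + 60 + 14 + 61 + 27 = 465
n = 9
Mean = 465/9 = 51.6667

Mean = 51.6667


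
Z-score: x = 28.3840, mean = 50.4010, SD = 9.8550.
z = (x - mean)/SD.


z = (28.3840 - 50.4010)/9.8550
= -22.0170/9.8550
= -2.2341

z = -2.2341


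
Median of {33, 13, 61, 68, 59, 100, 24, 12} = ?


Sorted: 12, 13, 24, 33, 59, 61, 68, 100
n = 8 (even)
Middle values: 33 and 59
Median = (33+59)/2 = 46.0000

Median = 46.0000


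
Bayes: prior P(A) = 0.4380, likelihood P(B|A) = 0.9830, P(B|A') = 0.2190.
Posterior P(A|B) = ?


P(B) = P(B|A)*P(A) + P(B|A')*P(A')
= 0.9830*0.4380 + 0.2190*0.5620
= 0.430554 + 0.123078 = 0.553632
P(A|B) = 0.430554/0.553632 = 0.7777

P(A|B) = 0.7777


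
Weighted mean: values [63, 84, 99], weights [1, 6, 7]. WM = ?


Numerator = 63*1 + 84*6 + 99*7 = 1260
Denominator = 1 + 6 + 7 = 14
WM = 1260/14 = 90.0000

WM = 90.0000


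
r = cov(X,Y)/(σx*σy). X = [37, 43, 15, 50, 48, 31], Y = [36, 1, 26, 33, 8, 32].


Mean X = 37.3333, Mean Y = 22.6667
SD X = 11.869663, SD Y = 13.337499
Cov = -47.722222
r = -47.722222/(11.869663*13.337499) = -0.3014

r = -0.3014


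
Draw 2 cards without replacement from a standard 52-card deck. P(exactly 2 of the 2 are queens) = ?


Hypergeometric: P(X=2) = C(4,2)·C(48,0) / C(52,2)
= 6 × 1 / 1326
= 6/1326 = 0.0045

P = 0.0045


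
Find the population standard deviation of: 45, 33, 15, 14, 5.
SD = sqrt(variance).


Mean = 22.4000
Variance = 210.2400
SD = sqrt(210.2400) = 14.4997

SD = 14.4997


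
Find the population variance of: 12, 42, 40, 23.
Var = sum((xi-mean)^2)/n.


Mean = 29.2500
Squared deviations: 297.5625, 162.5625, 115.5625, 39.0625
Sum = 614.7500
Variance = 614.7500/4 = 153.6875

Variance = 153.6875


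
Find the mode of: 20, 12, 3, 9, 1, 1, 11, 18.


Frequencies: 1:2, 3:1, 9:1, 11:1, 12:1, 18:1, 20:1
Max frequency = 2
Mode = 1

Mode = 1


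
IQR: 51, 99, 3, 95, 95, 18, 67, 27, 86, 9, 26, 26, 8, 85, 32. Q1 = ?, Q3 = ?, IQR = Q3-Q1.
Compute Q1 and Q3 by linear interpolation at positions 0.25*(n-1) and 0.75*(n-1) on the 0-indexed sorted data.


Sorted: 3, 8, 9, 18, 26, 26, 27, 32, 51, 67, 85, 86, 95, 95, 99
Q1 (25th %ile) = 22.0000
Q3 (75th %ile) = 85.5000
IQR = 85.5000 - 22.0000 = 63.5000

IQR = 63.5000


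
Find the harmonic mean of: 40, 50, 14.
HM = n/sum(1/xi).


Sum of reciprocals = 1/40 + 1/50 + 1/14 = 0.116429
HM = 3/0.116429 = 25.7669

HM = 25.7669


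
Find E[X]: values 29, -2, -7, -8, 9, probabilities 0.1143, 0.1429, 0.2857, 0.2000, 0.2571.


E[X] = 29*0.1143 - 2*0.1429 - 7*0.2857 - 8*0.2000 + 9*0.2571
= 3.3147 - 0.2858 - 1.9999 - 1.6000 + 2.3139
= 1.7429

E[X] = 1.7429


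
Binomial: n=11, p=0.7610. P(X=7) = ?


C(11,7) = 330
p^7 = 0.147806
(1-p)^4 = 0.003263
P = 330 * 0.147806 * 0.003263 = 0.1591

P(X=7) = 0.1591


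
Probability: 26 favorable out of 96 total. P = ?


P = 26/96 = 0.2708

P = 0.2708


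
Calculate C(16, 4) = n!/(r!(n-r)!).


C(16,4) = 16!/(4! × 12!)
= 20922789888000/(24 × 479001600)
= 1820

C(16,4) = 1820


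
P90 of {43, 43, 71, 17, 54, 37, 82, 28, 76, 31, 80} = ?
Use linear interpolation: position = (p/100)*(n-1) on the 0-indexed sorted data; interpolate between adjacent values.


Sorted: 17, 28, 31, 37, 43, 43, 54, 71, 76, 80, 82
n = 11
Index = 90/100 * 10 = 9.0000
Lower = data[9] = 80, Upper = data[10] = 82
P90 = 80 + 0*(2) = 80.0000

P90 = 80.0000


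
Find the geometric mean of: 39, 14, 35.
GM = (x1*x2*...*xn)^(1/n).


Product = 39 × 14 × 35 = 19110
GM = 19110^(1/3) = 26.7354

GM = 26.7354


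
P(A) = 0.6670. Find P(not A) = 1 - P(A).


P(not A) = 1 - 0.6670 = 0.3330

P(not A) = 0.3330


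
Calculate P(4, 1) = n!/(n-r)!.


P(4,1) = 4!/3!
= 24/6
= 4

P(4,1) = 4


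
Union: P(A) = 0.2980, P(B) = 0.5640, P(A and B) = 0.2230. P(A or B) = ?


P(A∪B) = 0.2980 + 0.5640 - 0.2230
= 0.8620 - 0.2230
= 0.6390

P(A∪B) = 0.6390


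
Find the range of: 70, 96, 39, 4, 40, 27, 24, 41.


Max = 96, Min = 4
Range = 96 - 4 = 92

Range = 92


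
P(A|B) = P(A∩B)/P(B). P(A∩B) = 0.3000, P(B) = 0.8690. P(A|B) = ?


P(A|B) = 0.3000/0.8690 = 0.3452

P(A|B) = 0.3452


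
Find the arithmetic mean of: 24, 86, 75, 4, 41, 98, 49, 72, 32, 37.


Sum = 24 + 86 + 75 + 4 + 41 + 98 + 49 + 72 + 32 + 37 = 518
n = 10
Mean = 518/10 = 51.8000

Mean = 51.8000


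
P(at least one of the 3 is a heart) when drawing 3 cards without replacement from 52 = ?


P(at least one) = 1 - P(none)
P(none) = (39/52) × (38/51) × (37/50) = 0.413529
P(at least one) = 1 - 0.413529 = 0.5865

P = 0.5865


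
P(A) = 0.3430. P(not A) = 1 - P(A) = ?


P(not A) = 1 - 0.3430 = 0.6570

P(not A) = 0.6570


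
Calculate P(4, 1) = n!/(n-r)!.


P(4,1) = 4!/3!
= 24/6
= 4

P(4,1) = 4


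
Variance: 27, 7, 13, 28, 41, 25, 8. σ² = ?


Mean = 21.2857
Squared deviations: 32.6531, 204.0816, 68.6531, 45.0816, 388.6531, 13.7959, 176.5102
Sum = 929.4286
Variance = 929.4286/7 = 132.7755

Variance = 132.7755


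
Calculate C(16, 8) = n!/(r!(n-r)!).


C(16,8) = 16!/(8! × 8!)
= 20922789888000/(40320 × 40320)
= 12870

C(16,8) = 12870


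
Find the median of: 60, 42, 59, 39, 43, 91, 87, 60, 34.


Sorted: 34, 39, 42, 43, 59, 60, 60, 87, 91
n = 9 (odd)
Middle value = 59

Median = 59


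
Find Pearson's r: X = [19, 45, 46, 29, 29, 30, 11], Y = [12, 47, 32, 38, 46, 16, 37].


Mean X = 29.8571, Mean Y = 32.5714
SD X = 11.740389, SD Y = 12.737539
Cov = 47.224490
r = 47.224490/(11.740389*12.737539) = 0.3158

r = 0.3158


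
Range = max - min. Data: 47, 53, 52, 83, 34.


Max = 83, Min = 34
Range = 83 - 34 = 49

Range = 49


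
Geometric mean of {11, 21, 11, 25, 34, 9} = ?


Product = 11 × 21 × 11 × 25 × 34 × 9 = 19438650
GM = 19438650^(1/6) = 16.3975

GM = 16.3975


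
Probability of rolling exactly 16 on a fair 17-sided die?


Favorable outcomes (roll = 16): 1
Total outcomes = 17
P = 1/17 = 0.0588

P = 0.0588


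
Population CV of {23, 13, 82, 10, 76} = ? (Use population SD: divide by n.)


Mean = 40.8000
SD = 31.5430
CV = (31.5430/40.8000)*100 = 77.3112%

CV = 77.3112%


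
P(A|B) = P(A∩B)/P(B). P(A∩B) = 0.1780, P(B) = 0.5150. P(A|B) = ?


P(A|B) = 0.1780/0.5150 = 0.3456

P(A|B) = 0.3456


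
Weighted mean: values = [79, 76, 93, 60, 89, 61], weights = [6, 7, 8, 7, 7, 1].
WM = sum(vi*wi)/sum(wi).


Numerator = 79*6 + 76*7 + 93*8 + 60*7 + 89*7 + 61*1 = 2854
Denominator = 6 + 7 + 8 + 7 + 7 + 1 = 36
WM = 2854/36 = 79.2778

WM = 79.2778


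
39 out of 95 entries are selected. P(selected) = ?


P = 39/95 = 0.4105

P = 0.4105


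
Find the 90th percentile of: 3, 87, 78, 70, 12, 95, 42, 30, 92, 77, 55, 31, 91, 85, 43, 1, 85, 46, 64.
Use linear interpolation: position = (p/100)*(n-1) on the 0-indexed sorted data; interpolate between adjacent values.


Sorted: 1, 3, 12, 30, 31, 42, 43, 46, 55, 64, 70, 77, 78, 85, 85, 87, 91, 92, 95
n = 19
Index = 90/100 * 18 = 16.2000
Lower = data[16] = 91, Upper = data[17] = 92
P90 = 91 + 0.2000*(1) = 91.2000

P90 = 91.2000


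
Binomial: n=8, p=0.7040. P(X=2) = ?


C(8,2) = 28
p^2 = 0.495616
(1-p)^6 = 0.000673
P = 28 * 0.495616 * 0.000673 = 0.0093

P(X=2) = 0.0093


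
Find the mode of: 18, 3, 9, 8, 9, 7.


Frequencies: 3:1, 7:1, 8:1, 9:2, 18:1
Max frequency = 2
Mode = 9

Mode = 9


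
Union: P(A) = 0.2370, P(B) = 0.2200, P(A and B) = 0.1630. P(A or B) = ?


P(A∪B) = 0.2370 + 0.2200 - 0.1630
= 0.4570 - 0.1630
= 0.2940

P(A∪B) = 0.2940


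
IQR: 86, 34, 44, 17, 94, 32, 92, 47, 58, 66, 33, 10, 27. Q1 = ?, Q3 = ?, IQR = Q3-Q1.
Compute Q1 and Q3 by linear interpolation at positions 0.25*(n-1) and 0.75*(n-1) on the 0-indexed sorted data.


Sorted: 10, 17, 27, 32, 33, 34, 44, 47, 58, 66, 86, 92, 94
Q1 (25th %ile) = 32.0000
Q3 (75th %ile) = 66.0000
IQR = 66.0000 - 32.0000 = 34.0000

IQR = 34.0000


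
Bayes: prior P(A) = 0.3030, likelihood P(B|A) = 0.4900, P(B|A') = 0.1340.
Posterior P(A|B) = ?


P(B) = P(B|A)*P(A) + P(B|A')*P(A')
= 0.4900*0.3030 + 0.1340*0.6970
= 0.148470 + 0.093398 = 0.241868
P(A|B) = 0.148470/0.241868 = 0.6138

P(A|B) = 0.6138


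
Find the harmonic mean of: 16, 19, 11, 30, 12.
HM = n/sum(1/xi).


Sum of reciprocals = 1/16 + 1/19 + 1/11 + 1/30 + 1/12 = 0.322707
HM = 5/0.322707 = 15.4939

HM = 15.4939


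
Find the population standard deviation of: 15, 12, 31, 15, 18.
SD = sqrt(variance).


Mean = 18.2000
Variance = 44.5600
SD = sqrt(44.5600) = 6.6753

SD = 6.6753


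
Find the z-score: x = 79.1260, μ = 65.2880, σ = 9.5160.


z = (79.1260 - 65.2880)/9.5160
= 13.8380/9.5160
= 1.4542

z = 1.4542


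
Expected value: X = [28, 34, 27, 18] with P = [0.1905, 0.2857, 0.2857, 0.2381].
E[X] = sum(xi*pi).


E[X] = 28*0.1905 + 34*0.2857 + 27*0.2857 + 18*0.2381
= 5.3340 + 9.7138 + 7.7139 + 4.2858
= 27.0475

E[X] = 27.0475


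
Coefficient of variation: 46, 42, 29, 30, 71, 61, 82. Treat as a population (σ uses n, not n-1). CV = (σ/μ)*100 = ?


Mean = 51.5714
SD = 18.8593
CV = (18.8593/51.5714)*100 = 36.5693%

CV = 36.5693%


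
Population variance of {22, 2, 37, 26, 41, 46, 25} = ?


Mean = 28.4286
Squared deviations: 41.3265, 698.4694, 73.4694, 5.8980, 158.0408, 308.7551, 11.7551
Sum = 1297.7143
Variance = 1297.7143/7 = 185.3878

Variance = 185.3878


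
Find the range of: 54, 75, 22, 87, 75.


Max = 87, Min = 22
Range = 87 - 22 = 65

Range = 65


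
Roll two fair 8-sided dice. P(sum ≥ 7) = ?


Total outcomes = 8×8 = 64
Favorable (sum ≥ 7): 49
P = 49/64 = 0.7656

P = 0.7656


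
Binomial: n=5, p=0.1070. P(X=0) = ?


C(5,0) = 1
p^0 = 1.000000
(1-p)^5 = 0.567881
P = 1 * 1.000000 * 0.567881 = 0.5679

P(X=0) = 0.5679


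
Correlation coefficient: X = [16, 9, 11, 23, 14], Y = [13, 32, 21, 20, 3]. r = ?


Mean X = 14.6000, Mean Y = 17.8000
SD X = 4.841487, SD Y = 9.579144
Cov = -14.080000
r = -14.080000/(4.841487*9.579144) = -0.3036

r = -0.3036


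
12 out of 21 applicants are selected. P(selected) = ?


P = 12/21 = 0.5714

P = 0.5714


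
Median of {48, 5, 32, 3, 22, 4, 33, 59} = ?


Sorted: 3, 4, 5, 22, 32, 33, 48, 59
n = 8 (even)
Middle values: 22 and 32
Median = (22+32)/2 = 27.0000

Median = 27.0000


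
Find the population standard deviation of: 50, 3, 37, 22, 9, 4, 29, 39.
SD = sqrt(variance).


Mean = 24.1250
Variance = 270.6094
SD = sqrt(270.6094) = 16.4502

SD = 16.4502


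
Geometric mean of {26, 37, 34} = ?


Product = 26 × 37 × 34 = 32708
GM = 32708^(1/3) = 31.9805

GM = 31.9805


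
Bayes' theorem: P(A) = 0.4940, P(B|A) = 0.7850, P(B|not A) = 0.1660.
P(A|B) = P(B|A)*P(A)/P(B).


P(B) = P(B|A)*P(A) + P(B|A')*P(A')
= 0.7850*0.4940 + 0.1660*0.5060
= 0.387790 + 0.083996 = 0.471786
P(A|B) = 0.387790/0.471786 = 0.8220

P(A|B) = 0.8220


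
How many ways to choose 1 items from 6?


C(6,1) = 6!/(1! × 5!)
= 720/(1 × 120)
= 6

C(6,1) = 6


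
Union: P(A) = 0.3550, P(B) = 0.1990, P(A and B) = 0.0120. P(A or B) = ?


P(A∪B) = 0.3550 + 0.1990 - 0.0120
= 0.5540 - 0.0120
= 0.5420

P(A∪B) = 0.5420


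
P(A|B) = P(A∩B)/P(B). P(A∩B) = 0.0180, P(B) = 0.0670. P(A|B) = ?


P(A|B) = 0.0180/0.0670 = 0.2687

P(A|B) = 0.2687


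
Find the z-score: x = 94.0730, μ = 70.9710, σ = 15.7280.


z = (94.0730 - 70.9710)/15.7280
= 23.1020/15.7280
= 1.4688

z = 1.4688


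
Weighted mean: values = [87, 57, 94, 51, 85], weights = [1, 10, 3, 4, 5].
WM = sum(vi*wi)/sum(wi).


Numerator = 87*1 + 57*10 + 94*3 + 51*4 + 85*5 = 1568
Denominator = 1 + 10 + 3 + 4 + 5 = 23
WM = 1568/23 = 68.1739

WM = 68.1739


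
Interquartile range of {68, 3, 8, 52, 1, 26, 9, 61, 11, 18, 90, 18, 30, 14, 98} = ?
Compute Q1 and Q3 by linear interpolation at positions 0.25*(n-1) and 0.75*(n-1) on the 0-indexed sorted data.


Sorted: 1, 3, 8, 9, 11, 14, 18, 18, 26, 30, 52, 61, 68, 90, 98
Q1 (25th %ile) = 10.0000
Q3 (75th %ile) = 56.5000
IQR = 56.5000 - 10.0000 = 46.5000

IQR = 46.5000


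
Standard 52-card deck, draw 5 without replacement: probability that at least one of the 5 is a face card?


P(at least one) = 1 - P(none)
P(none) = (40/52) × (39/51) × (38/50) × (37/49) × (36/48) = 0.253181
P(at least one) = 1 - 0.253181 = 0.7468

P = 0.7468


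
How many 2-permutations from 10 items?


P(10,2) = 10!/8!
= 3628800/40320
= 90

P(10,2) = 90


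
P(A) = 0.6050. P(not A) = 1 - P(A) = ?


P(not A) = 1 - 0.6050 = 0.3950

P(not A) = 0.3950


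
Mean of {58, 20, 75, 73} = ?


Sum = 58 + 20 + 75 + 73 = 226
n = 4
Mean = 226/4 = 56.5000

Mean = 56.5000


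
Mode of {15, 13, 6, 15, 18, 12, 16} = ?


Frequencies: 6:1, 12:1, 13:1, 15:2, 16:1, 18:1
Max frequency = 2
Mode = 15

Mode = 15


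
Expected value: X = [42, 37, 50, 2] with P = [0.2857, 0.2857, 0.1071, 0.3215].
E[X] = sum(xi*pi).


E[X] = 42*0.2857 + 37*0.2857 + 50*0.1071 + 2*0.3215
= 11.9994 + 10.5709 + 5.3550 + 0.6430
= 28.5683

E[X] = 28.5683


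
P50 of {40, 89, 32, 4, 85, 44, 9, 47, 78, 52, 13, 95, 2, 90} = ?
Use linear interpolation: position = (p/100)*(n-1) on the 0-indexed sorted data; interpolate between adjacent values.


Sorted: 2, 4, 9, 13, 32, 40, 44, 47, 52, 78, 85, 89, 90, 95
n = 14
Index = 50/100 * 13 = 6.5000
Lower = data[6] = 44, Upper = data[7] = 47
P50 = 44 + 0.5000*(3) = 45.5000

P50 = 45.5000


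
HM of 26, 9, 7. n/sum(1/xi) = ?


Sum of reciprocals = 1/26 + 1/9 + 1/7 = 0.292430
HM = 3/0.292430 = 10.2589

HM = 10.2589


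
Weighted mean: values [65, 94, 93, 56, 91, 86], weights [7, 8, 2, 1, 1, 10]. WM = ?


Numerator = 65*7 + 94*8 + 93*2 + 56*1 + 91*1 + 86*10 = 2400
Denominator = 7 + 8 + 2 + 1 + 1 + 10 = 29
WM = 2400/29 = 82.7586

WM = 82.7586


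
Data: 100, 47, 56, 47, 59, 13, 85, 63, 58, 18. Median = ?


Sorted: 13, 18, 47, 47, 56, 58, 59, 63, 85, 100
n = 10 (even)
Middle values: 56 and 58
Median = (56+58)/2 = 57.0000

Median = 57.0000


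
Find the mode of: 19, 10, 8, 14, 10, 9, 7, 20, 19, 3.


Frequencies: 3:1, 7:1, 8:1, 9:1, 10:2, 14:1, 19:2, 20:1
Max frequency = 2
Mode = 10, 19

Mode = 10, 19


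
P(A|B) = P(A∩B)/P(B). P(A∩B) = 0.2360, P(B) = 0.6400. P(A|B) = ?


P(A|B) = 0.2360/0.6400 = 0.3687

P(A|B) = 0.3687


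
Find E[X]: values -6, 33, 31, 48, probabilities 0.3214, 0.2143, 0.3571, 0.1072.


E[X] = -6*0.3214 + 33*0.2143 + 31*0.3571 + 48*0.1072
= -1.9284 + 7.0719 + 11.0701 + 5.1456
= 21.3592

E[X] = 21.3592


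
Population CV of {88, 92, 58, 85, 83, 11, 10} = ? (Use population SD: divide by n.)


Mean = 61.0000
SD = 33.5091
CV = (33.5091/61.0000)*100 = 54.9329%

CV = 54.9329%


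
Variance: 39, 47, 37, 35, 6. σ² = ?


Mean = 32.8000
Squared deviations: 38.4400, 201.6400, 17.6400, 4.8400, 718.2400
Sum = 980.8000
Variance = 980.8000/5 = 196.1600

Variance = 196.1600


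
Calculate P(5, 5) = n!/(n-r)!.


P(5,5) = 5!/0!
= 120/1
= 120

P(5,5) = 120


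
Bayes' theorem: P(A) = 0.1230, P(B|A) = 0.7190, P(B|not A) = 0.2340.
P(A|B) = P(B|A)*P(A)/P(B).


P(B) = P(B|A)*P(A) + P(B|A')*P(A')
= 0.7190*0.1230 + 0.2340*0.8770
= 0.088437 + 0.205218 = 0.293655
P(A|B) = 0.088437/0.293655 = 0.3012

P(A|B) = 0.3012


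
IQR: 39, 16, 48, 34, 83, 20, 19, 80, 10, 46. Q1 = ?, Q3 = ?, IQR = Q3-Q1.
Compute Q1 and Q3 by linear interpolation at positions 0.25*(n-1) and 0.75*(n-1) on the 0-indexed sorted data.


Sorted: 10, 16, 19, 20, 34, 39, 46, 48, 80, 83
Q1 (25th %ile) = 19.2500
Q3 (75th %ile) = 47.5000
IQR = 47.5000 - 19.2500 = 28.2500

IQR = 28.2500


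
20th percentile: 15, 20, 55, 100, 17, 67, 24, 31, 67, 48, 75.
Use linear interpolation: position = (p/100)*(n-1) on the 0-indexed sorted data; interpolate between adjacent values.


Sorted: 15, 17, 20, 24, 31, 48, 55, 67, 67, 75, 100
n = 11
Index = 20/100 * 10 = 2.0000
Lower = data[2] = 20, Upper = data[3] = 24
P20 = 20 + 0*(4) = 20.0000

P20 = 20.0000


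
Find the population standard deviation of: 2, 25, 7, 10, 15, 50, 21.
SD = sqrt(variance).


Mean = 18.5714
Variance = 218.5306
SD = sqrt(218.5306) = 14.7828

SD = 14.7828


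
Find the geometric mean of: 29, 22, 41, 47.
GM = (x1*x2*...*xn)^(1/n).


Product = 29 × 22 × 41 × 47 = 1229426
GM = 1229426^(1/4) = 33.2986

GM = 33.2986


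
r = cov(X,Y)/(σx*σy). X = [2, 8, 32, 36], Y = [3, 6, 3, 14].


Mean X = 19.5000, Mean Y = 6.5000
SD X = 14.722432, SD Y = 4.500000
Cov = 36.750000
r = 36.750000/(14.722432*4.500000) = 0.5547

r = 0.5547


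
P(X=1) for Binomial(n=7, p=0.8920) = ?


C(7,1) = 7
p^1 = 0.892000
(1-p)^6 = 1.586874e-06
P = 7 * 0.892000 * 1.586874e-06 = 9.9084e-06

P(X=1) = 9.9084e-06


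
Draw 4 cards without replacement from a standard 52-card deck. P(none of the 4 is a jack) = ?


P(no jacks) = (48/52) × (47/51) × (46/50) × (45/49)
= 0.7187

P = 0.7187


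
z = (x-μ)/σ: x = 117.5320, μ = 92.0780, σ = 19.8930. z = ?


z = (117.5320 - 92.0780)/19.8930
= 25.4540/19.8930
= 1.2795

z = 1.2795


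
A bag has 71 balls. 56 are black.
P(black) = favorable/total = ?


P = 56/71 = 0.7887

P = 0.7887


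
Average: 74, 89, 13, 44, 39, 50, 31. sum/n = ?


Sum = 74 + 89 + 13 + 44 + 39 + 50 + 31 = 340
n = 7
Mean = 340/7 = 48.5714

Mean = 48.5714


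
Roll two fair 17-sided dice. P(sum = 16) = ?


Total outcomes = 17×17 = 289
Favorable (sum = 16): 15
P = 15/289 = 0.0519

P = 0.0519


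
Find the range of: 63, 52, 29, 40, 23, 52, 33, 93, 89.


Max = 93, Min = 23
Range = 93 - 23 = 70

Range = 70


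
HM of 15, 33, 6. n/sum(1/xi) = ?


Sum of reciprocals = 1/15 + 1/33 + 1/6 = 0.263636
HM = 3/0.263636 = 11.3793

HM = 11.3793


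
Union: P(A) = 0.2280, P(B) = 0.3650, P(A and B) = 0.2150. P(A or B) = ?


P(A∪B) = 0.2280 + 0.3650 - 0.2150
= 0.5930 - 0.2150
= 0.3780

P(A∪B) = 0.3780


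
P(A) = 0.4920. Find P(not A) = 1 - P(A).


P(not A) = 1 - 0.4920 = 0.5080

P(not A) = 0.5080


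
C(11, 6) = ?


C(11,6) = 11!/(6! × 5!)
= 39916800/(720 × 120)
= 462

C(11,6) = 462


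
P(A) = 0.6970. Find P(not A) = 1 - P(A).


P(not A) = 1 - 0.6970 = 0.3030

P(not A) = 0.3030


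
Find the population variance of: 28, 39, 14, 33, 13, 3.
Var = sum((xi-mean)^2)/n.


Mean = 21.6667
Squared deviations: 40.1111, 300.4444, 58.7778, 128.4444, 75.1111, 348.4444
Sum = 951.3333
Variance = 951.3333/6 = 158.5556

Variance = 158.5556


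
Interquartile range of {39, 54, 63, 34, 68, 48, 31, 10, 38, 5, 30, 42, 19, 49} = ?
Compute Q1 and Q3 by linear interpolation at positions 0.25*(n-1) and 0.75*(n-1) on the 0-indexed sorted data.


Sorted: 5, 10, 19, 30, 31, 34, 38, 39, 42, 48, 49, 54, 63, 68
Q1 (25th %ile) = 30.2500
Q3 (75th %ile) = 48.7500
IQR = 48.7500 - 30.2500 = 18.5000

IQR = 18.5000
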